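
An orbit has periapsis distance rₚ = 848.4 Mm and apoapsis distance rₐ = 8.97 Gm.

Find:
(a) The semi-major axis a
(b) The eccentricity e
rₚ = 848.4 Mm = 8.484 × 10^8 m
rₐ = 8.97 Gm = 8.97 × 10^9 m
(a) a = (rₚ + rₐ)/2 = 4.9092 × 10^9 m ≈ 4.909 Gm
(b) e = (rₐ − rₚ)/(rₐ + rₚ) = (8.1216 × 10^9) / (9.8184 × 10^9) = 0.827182

Final answer:
(a) a = 4.909 Gm
(b) e = 0.8272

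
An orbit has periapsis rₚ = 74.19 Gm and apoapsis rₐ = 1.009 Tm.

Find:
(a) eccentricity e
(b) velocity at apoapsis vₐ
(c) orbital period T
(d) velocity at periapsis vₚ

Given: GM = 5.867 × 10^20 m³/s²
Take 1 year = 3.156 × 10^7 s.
rₚ = 74.19 Gm = 7.419 × 10^10 m
rₐ = 1.009 Tm = 1.009 × 10^12 m
GM = 5.867 × 10^20 m³/s²
a = (rₚ + rₐ)/2 = 5.41595 × 10^11 m
e = (rₐ − rₚ)/(rₐ + rₚ) = (9.3481 × 10^11) / (1.08319 × 10^12) = 0.863016
(a) e = 0.863016 ≈ 0.863
(b) vₐ² = GM (2/rₐ − 1/a) = 5.867 × 10^20 × (1.98216 × 10^-12 − 1.8464 × 10^-12) = 7.96518 × 10^7 m²/s²;  vₐ = 8924.79 m/s ≈ 8.925 km/s
(c) a³ = 1.58863 × 10^35 m³;  T = 2π √(a³/GM) = 2π × 1.64552 × 10^7 s = 1.03391 × 10^8 s ≈ 3.276 years
(d) vₚ² = GM (2/rₚ − 1/a) = 5.867 × 10^20 × (2.69578 × 10^-11 − 1.8464 × 10^-12) = 1.47329 × 10^10 m²/s²;  vₚ = 121379 m/s ≈ 121.4 km/s

Final answer:
(a) eccentricity e = 0.863
(b) velocity at apoapsis vₐ = 8.925 km/s
(c) orbital period T = 3.276 years
(d) velocity at periapsis vₚ = 121.4 km/s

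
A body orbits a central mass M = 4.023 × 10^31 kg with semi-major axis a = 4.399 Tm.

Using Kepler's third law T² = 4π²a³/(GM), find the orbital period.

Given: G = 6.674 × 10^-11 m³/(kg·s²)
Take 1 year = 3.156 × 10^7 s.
M = 4.023 × 10^31 kg
GM = G × M = 6.674 × 10^-11 × 4.023 × 10^31 = 2.68495 × 10^21 m³/s²
a = 4.399 Tm = 4.399 × 10^12 m
a³ = 8.51259 × 10^37 m³
T = 2π √(a³/GM) = 2π √((8.51259 × 10^37) / (2.68495 × 10^21)) = 2π × 1.78059 × 10^8 s
T = 1.11877 × 10^9 s ≈ 35.45 years

Final answer: 35.45 years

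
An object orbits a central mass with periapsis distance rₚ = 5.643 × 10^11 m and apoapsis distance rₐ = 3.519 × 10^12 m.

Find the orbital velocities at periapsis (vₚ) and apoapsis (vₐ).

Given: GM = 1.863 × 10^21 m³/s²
rₚ = 5.643 × 10^11 m
rₐ = 3.519 × 10^12 m
GM = 1.863 × 10^21 m³/s²
a = (rₚ + rₐ)/2 = 2.04165 × 10^12 m
Vis-viva: v² = GM (2/r − 1/a)
vₚ² = 1.863 × 10^21 × (3.54421 × 10^-12 − 4.898 × 10^-13) = 5.69037 × 10^9 m²/s²
vₚ = 75434.6 m/s ≈ 75.43 km/s
vₐ² = 1.863 × 10^21 × (5.68343 × 10^-13 − 4.898 × 10^-13) = 1.46326 × 10^8 m²/s²
vₐ = 12096.5 m/s ≈ 12.1 km/s

Final answer: vₚ = 75.43 km/s, vₐ = 12.1 km/s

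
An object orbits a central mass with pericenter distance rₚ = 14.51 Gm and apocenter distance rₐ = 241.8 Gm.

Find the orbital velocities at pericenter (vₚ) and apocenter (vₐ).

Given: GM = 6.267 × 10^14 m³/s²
rₚ = 14.51 Gm = 1.451 × 10^10 m
rₐ = 241.8 Gm = 2.418 × 10^11 m
GM = 6.267 × 10^14 m³/s²
a = (rₚ + rₐ)/2 = 1.28155 × 10^11 m
Vis-viva: v² = GM (2/r − 1/a)
vₚ² = 6.267 × 10^14 × (1.37836 × 10^-10 − 7.80305 × 10^-12) = 81491.6 m²/s²
vₚ = 285.467 m/s ≈ 285.5 m/s
vₐ² = 6.267 × 10^14 × (8.2713 × 10^-12 − 7.80305 × 10^-12) = 293.451 m²/s²
vₐ = 17.1304 m/s ≈ 17.13 m/s

Final answer: vₚ = 285.5 m/s, vₐ = 17.13 m/s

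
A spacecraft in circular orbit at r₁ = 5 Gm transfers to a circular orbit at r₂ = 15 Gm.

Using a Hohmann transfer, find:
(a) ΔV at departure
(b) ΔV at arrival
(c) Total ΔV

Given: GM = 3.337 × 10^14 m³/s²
r₁ = 5 Gm = 5 × 10^9 m
r₂ = 15 Gm = 1.5 × 10^10 m
GM = 3.337 × 10^14 m³/s²
Transfer ellipse: a_t = (r₁ + r₂)/2 = 1 × 10^10 m
Circular speed at r₁: v₁ = √(GM/r₁) = 258.341 m/s
Transfer speed at r₁ (periapsis): v₁ₜ = √(GM(2/r₁ − 1/a_t)) = 316.402 m/s
(a) ΔV₁ = v₁ₜ − v₁ = 58.0608 m/s ≈ 58.06 m/s
Circular speed at r₂: v₂ = √(GM/r₂) = 149.153 m/s
Transfer speed at r₂ (apoapsis): v₂ₜ = √(GM(2/r₂ − 1/a_t)) = 105.467 m/s
(b) ΔV₂ = v₂ − v₂ₜ = 43.686 m/s ≈ 43.69 m/s
(c) ΔV_total = ΔV₁ + ΔV₂ = 101.747 m/s ≈ 101.7 m/s

Final answer:
(a) ΔV₁ = 58.06 m/s
(b) ΔV₂ = 43.69 m/s
(c) ΔV_total = 101.7 m/s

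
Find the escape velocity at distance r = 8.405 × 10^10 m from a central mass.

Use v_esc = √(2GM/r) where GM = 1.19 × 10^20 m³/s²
r = 8.405 × 10^10 m
GM = 1.19 × 10^20 m³/s²
2GM/r = 2 × (1.19 × 10^20) / (8.405 × 10^10) = 2.83165 × 10^9 m²/s²
v_esc = √(2GM/r) = 53213.2 m/s ≈ 53.21 km/s

Final answer: 53.21 km/s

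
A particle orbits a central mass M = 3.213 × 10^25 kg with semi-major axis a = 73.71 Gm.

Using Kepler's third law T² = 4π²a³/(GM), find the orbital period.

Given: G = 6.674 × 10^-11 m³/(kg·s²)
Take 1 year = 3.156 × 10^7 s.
M = 3.213 × 10^25 kg
GM = G × M = 6.674 × 10^-11 × 3.213 × 10^25 = 2.14436 × 10^15 m³/s²
a = 73.71 Gm = 7.371 × 10^10 m
a³ = 4.00479 × 10^32 m³
T = 2π √(a³/GM) = 2π √((4.00479 × 10^32) / (2.14436 × 10^15)) = 2π × 4.32157 × 10^8 s
T = 2.71532 × 10^9 s ≈ 86.04 years

Final answer: 86.04 years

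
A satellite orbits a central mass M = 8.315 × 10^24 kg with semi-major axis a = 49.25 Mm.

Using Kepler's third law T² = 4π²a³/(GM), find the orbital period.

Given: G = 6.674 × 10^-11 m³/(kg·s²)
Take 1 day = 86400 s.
M = 8.315 × 10^24 kg
GM = G × M = 6.674 × 10^-11 × 8.315 × 10^24 = 5.54943 × 10^14 m³/s²
a = 49.25 Mm = 4.925 × 10^7 m
a³ = 1.19459 × 10^23 m³
T = 2π √(a³/GM) = 2π √((1.19459 × 10^23) / (5.54943 × 10^14)) = 2π × 14671.9 s
T = 92186 s ≈ 1.067 days

Final answer: 1.067 days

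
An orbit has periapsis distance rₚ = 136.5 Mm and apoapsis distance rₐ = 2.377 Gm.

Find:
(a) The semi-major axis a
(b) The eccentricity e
rₚ = 136.5 Mm = 1.365 × 10^8 m
rₐ = 2.377 Gm = 2.377 × 10^9 m
(a) a = (rₚ + rₐ)/2 = 1.25675 × 10^9 m ≈ 1.257 Gm
(b) e = (rₐ − rₚ)/(rₐ + rₚ) = (2.2405 × 10^9) / (2.5135 × 10^9) = 0.891387

Final answer:
(a) a = 1.257 Gm
(b) e = 0.8914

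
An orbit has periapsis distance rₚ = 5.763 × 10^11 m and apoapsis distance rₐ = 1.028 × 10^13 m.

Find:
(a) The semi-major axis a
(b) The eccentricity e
rₚ = 5.763 × 10^11 m
rₐ = 1.028 × 10^13 m
(a) a = (rₚ + rₐ)/2 = 5.42815 × 10^12 m ≈ 5.428 × 10^12 m
(b) e = (rₐ − rₚ)/(rₐ + rₚ) = (9.7037 × 10^12) / (1.08563 × 10^13) = 0.893831

Final answer:
(a) a = 5.428 × 10^12 m
(b) e = 0.8938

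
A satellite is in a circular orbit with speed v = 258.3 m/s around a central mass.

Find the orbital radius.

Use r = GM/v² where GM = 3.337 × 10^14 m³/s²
v = 258.3 m/s
GM = 3.337 × 10^14 m³/s²
v² = 66718.9 m²/s²
r = GM/v² = (3.337 × 10^14) / 66718.9 = 5.00158 × 10^9 m ≈ 5.002 Gm

Final answer: 5.002 Gm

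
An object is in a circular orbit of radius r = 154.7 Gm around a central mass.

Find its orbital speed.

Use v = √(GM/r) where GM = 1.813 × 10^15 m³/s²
r = 154.7 Gm = 1.547 × 10^11 m
GM = 1.813 × 10^15 m³/s²
GM/r = (1.813 × 10^15) / (1.547 × 10^11) = 11719.5 m²/s²
v = √(GM/r) = 108.256 m/s ≈ 108.3 m/s

Final answer: 108.3 m/s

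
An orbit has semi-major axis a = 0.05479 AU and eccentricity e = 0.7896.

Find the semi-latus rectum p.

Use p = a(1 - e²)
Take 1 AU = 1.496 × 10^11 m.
a = 0.05479 AU = 8.19658 × 10^9 m
e = 0.7896,  e² = 0.623468,  1 − e² = 0.376532
p = a(1 − e²) = 8.19658 × 10^9 m × 0.376532 = 3.08627 × 10^9 m ≈ 0.02063 AU

Final answer: p = 0.02063 AU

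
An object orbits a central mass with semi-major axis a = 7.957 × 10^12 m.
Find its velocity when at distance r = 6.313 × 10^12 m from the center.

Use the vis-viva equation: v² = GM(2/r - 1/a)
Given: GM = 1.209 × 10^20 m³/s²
a = 7.957 × 10^12 m
r = 6.313 × 10^12 m
GM = 1.209 × 10^20 m³/s²
2/r − 1/a = 3.16807 × 10^-13 − 1.25676 × 10^-13 = 1.91131 × 10^-13 m⁻¹
v² = GM (2/r − 1/a) = 2.31077 × 10^7 m²/s²
v = 4807.05 m/s ≈ 4.807 km/s

Final answer: 4.807 km/s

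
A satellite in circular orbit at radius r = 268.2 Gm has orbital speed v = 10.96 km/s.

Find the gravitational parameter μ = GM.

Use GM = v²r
r = 268.2 Gm = 2.682 × 10^11 m
v = 10.96 km/s = 10960 m/s
v² = 1.20122 × 10^8 m²/s²
GM = v²r = 1.20122 × 10^8 × 2.682 × 10^11 = 3.22166 × 10^19 m³/s²
GM ≈ 3.222 × 10^19 m³/s²

Final answer: GM = 3.222 × 10^19 m³/s²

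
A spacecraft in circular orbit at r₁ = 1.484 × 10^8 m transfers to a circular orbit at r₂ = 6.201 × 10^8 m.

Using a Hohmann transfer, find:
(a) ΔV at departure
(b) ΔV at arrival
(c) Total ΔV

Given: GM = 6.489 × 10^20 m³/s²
r₁ = 1.484 × 10^8 m
r₂ = 6.201 × 10^8 m
GM = 6.489 × 10^20 m³/s²
Transfer ellipse: a_t = (r₁ + r₂)/2 = 3.8425 × 10^8 m
Circular speed at r₁: v₁ = √(GM/r₁) = 2.09109 × 10^6 m/s
Transfer speed at r₁ (periapsis): v₁ₜ = √(GM(2/r₁ − 1/a_t)) = 2.65641 × 10^6 m/s
(a) ΔV₁ = v₁ₜ − v₁ = 565328 m/s ≈ 565.3 km/s
Circular speed at r₂: v₂ = √(GM/r₂) = 1.02296 × 10^6 m/s
Transfer speed at r₂ (apoapsis): v₂ₜ = √(GM(2/r₂ − 1/a_t)) = 635723 m/s
(b) ΔV₂ = v₂ − v₂ₜ = 387235 m/s ≈ 387.2 km/s
(c) ΔV_total = ΔV₁ + ΔV₂ = 952564 m/s ≈ 952.6 km/s

Final answer:
(a) ΔV₁ = 565.3 km/s
(b) ΔV₂ = 387.2 km/s
(c) ΔV_total = 952.6 km/s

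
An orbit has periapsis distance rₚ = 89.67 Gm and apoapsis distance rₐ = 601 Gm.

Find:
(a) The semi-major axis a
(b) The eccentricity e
rₚ = 89.67 Gm = 8.967 × 10^10 m
rₐ = 601 Gm = 6.01 × 10^11 m
(a) a = (rₚ + rₐ)/2 = 3.45335 × 10^11 m ≈ 345.3 Gm
(b) e = (rₐ − rₚ)/(rₐ + rₚ) = (5.1133 × 10^11) / (6.9067 × 10^11) = 0.740339

Final answer:
(a) a = 345.3 Gm
(b) e = 0.7403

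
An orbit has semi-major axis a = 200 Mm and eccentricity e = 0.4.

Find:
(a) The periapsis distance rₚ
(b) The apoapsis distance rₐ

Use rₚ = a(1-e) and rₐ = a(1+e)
a = 200 Mm = 2 × 10^8 m
e = 0.4:  1 − e = 0.6,  1 + e = 1.4
(a) rₚ = a(1 − e) = 2 × 10^8 m × 0.6 = 1.2 × 10^8 m ≈ 120 Mm
(b) rₐ = a(1 + e) = 2 × 10^8 m × 1.4 = 2.8 × 10^8 m ≈ 280 Mm

Final answer:
(a) rₚ = 120 Mm
(b) rₐ = 280 Mm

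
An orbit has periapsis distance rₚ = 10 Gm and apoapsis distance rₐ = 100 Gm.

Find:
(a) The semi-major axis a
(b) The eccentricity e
rₚ = 10 Gm = 1 × 10^10 m
rₐ = 100 Gm = 1 × 10^11 m
(a) a = (rₚ + rₐ)/2 = 5.5 × 10^10 m ≈ 55 Gm
(b) e = (rₐ − rₚ)/(rₐ + rₚ) = (9 × 10^10) / (1.1 × 10^11) = 0.818182

Final answer:
(a) a = 55 Gm
(b) e = 0.8182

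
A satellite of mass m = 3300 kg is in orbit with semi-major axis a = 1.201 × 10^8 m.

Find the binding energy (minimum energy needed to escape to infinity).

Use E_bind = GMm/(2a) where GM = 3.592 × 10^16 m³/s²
a = 1.201 × 10^8 m
GM = 3.592 × 10^16 m³/s²
m = 3300 kg
GMm = 3.592 × 10^16 × 3300 = 1.18536 × 10^20 m³·kg/s²
2a = 2.402 × 10^8 m
E_bind = GMm/(2a) = 4.93489 × 10^11 J ≈ 493.5 GJ

Final answer: 493.5 GJ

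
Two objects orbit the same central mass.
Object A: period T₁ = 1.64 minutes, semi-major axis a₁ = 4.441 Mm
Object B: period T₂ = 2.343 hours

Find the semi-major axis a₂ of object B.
T₁ = 1.64 minutes = 98.4 s
T₂ = 2.343 hours = 8434.8 s
a₁ = 4.441 Mm = 4.441 × 10^6 m
Kepler's third law: (T₂/T₁)² = (a₂/a₁)³  ⇒  a₂ = a₁ (T₂/T₁)^(2/3)
T₂/T₁ = 85.7195
(T₂/T₁)^(2/3) = 19.4411
a₂ = 4.441 × 10^6 m × 19.4411 = 8.63377 × 10^7 m ≈ 86.34 Mm

Final answer: a₂ = 86.34 Mm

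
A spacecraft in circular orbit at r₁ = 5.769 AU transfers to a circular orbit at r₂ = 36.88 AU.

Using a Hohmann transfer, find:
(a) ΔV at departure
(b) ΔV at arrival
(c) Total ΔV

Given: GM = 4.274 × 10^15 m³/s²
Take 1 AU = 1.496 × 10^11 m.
r₁ = 5.769 AU = 8.63042 × 10^11 m
r₂ = 36.88 AU = 5.51725 × 10^12 m
GM = 4.274 × 10^15 m³/s²
Transfer ellipse: a_t = (r₁ + r₂)/2 = 3.19015 × 10^12 m
Circular speed at r₁: v₁ = √(GM/r₁) = 70.3722 m/s
Transfer speed at r₁ (periapsis): v₁ₜ = √(GM(2/r₁ − 1/a_t)) = 92.5459 m/s
(a) ΔV₁ = v₁ₜ − v₁ = 22.1737 m/s ≈ 22.17 m/s
Circular speed at r₂: v₂ = √(GM/r₂) = 27.8327 m/s
Transfer speed at r₂ (apoapsis): v₂ₜ = √(GM(2/r₂ − 1/a_t)) = 14.4766 m/s
(b) ΔV₂ = v₂ − v₂ₜ = 13.3561 m/s ≈ 13.36 m/s
(c) ΔV_total = ΔV₁ + ΔV₂ = 35.5298 m/s ≈ 35.53 m/s

Final answer:
(a) ΔV₁ = 22.17 m/s
(b) ΔV₂ = 13.36 m/s
(c) ΔV_total = 35.53 m/s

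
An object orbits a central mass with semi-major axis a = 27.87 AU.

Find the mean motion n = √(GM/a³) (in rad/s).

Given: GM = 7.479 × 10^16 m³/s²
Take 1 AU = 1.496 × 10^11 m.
a = 27.87 AU = 4.16935 × 10^12 m
GM = 7.479 × 10^16 m³/s²
a³ = 7.24779 × 10^37 m³
GM/a³ = (7.479 × 10^16) / (7.24779 × 10^37) = 1.0319 × 10^-21 s⁻²
n = √(GM/a³) = 3.21232 × 10^-11 rad/s ≈ 3.212 × 10^-11 rad/s

Final answer: n = 3.212 × 10^-11 rad/s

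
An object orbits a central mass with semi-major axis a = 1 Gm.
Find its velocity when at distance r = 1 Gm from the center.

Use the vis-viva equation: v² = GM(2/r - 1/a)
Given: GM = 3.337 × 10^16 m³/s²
a = 1 Gm = 1 × 10^9 m
r = 1 Gm = 1 × 10^9 m
GM = 3.337 × 10^16 m³/s²
2/r − 1/a = 2 × 10^-9 − 1 × 10^-9 = 1 × 10^-9 m⁻¹
v² = GM (2/r − 1/a) = 3.337 × 10^7 m²/s²
v = 5776.68 m/s ≈ 5.777 km/s

Final answer: 5.777 km/s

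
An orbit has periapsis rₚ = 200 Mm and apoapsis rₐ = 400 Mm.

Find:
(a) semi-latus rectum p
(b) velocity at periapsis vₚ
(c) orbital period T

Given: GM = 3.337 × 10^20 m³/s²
rₚ = 200 Mm = 2 × 10^8 m
rₐ = 400 Mm = 4 × 10^8 m
GM = 3.337 × 10^20 m³/s²
a = (rₚ + rₐ)/2 = 3 × 10^8 m
e = (rₐ − rₚ)/(rₐ + rₚ) = (2 × 10^8) / (6 × 10^8) = 0.333333
(a) 1 − e² = 0.888889;  p = a(1 − e²) = 3 × 10^8 × 0.888889 = 2.66667 × 10^8 m ≈ 266.7 Mm
(b) vₚ² = GM (2/rₚ − 1/a) = 3.337 × 10^20 × (1 × 10^-8 − 3.33333 × 10^-9) = 2.22467 × 10^12 m²/s²;  vₚ = 1.49153 × 10^6 m/s ≈ 1492 km/s
(c) a³ = 2.7 × 10^25 m³;  T = 2π √(a³/GM) = 2π × 284.449 s = 1787.24 s ≈ 29.79 minutes

Final answer:
(a) semi-latus rectum p = 266.7 Mm
(b) velocity at periapsis vₚ = 1492 km/s
(c) orbital period T = 29.79 minutes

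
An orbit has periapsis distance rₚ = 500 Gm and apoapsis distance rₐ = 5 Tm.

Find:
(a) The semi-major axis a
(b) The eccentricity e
rₚ = 500 Gm = 5 × 10^11 m
rₐ = 5 Tm = 5 × 10^12 m
(a) a = (rₚ + rₐ)/2 = 2.75 × 10^12 m ≈ 2.75 Tm
(b) e = (rₐ − rₚ)/(rₐ + rₚ) = (4.5 × 10^12) / (5.5 × 10^12) = 0.818182

Final answer:
(a) a = 2.75 Tm
(b) e = 0.8182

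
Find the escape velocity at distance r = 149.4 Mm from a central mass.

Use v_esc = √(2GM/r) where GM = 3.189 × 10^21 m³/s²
r = 149.4 Mm = 1.494 × 10^8 m
GM = 3.189 × 10^21 m³/s²
2GM/r = 2 × (3.189 × 10^21) / (1.494 × 10^8) = 4.26908 × 10^13 m²/s²
v_esc = √(2GM/r) = 6.53382 × 10^6 m/s ≈ 6534 km/s

Final answer: 6534 km/s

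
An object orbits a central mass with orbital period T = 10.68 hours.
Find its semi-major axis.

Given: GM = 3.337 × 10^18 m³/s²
T = 10.68 hours = 38448 s
GM = 3.337 × 10^18 m³/s²
Kepler's third law: a³ = GM T² / (4π²)
T² = 1.47825 × 10^9 s²
a³ = (3.337 × 10^18) × (1.47825 × 10^9) / (4π²) = 1.24952 × 10^26 m³
a = (a³)^(1/3) = 4.99936 × 10^8 m ≈ 499.9 Mm

Final answer: 499.9 Mm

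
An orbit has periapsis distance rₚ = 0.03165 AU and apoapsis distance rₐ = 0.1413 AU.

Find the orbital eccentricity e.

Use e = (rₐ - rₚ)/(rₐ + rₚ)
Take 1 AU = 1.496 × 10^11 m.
rₚ = 0.03165 AU = 4.73484 × 10^9 m
rₐ = 0.1413 AU = 2.11385 × 10^10 m
rₐ − rₚ = 1.64036 × 10^10 m
rₐ + rₚ = 2.58733 × 10^10 m
e = (rₐ − rₚ)/(rₐ + rₚ) = 0.633998

Final answer: e = 0.634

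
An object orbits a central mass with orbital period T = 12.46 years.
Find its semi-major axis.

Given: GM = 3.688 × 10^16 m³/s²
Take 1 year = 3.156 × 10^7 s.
T = 12.46 years = 3.93238 × 10^8 s
GM = 3.688 × 10^16 m³/s²
Kepler's third law: a³ = GM T² / (4π²)
T² = 1.54636 × 10^17 s²
a³ = (3.688 × 10^16) × (1.54636 × 10^17) / (4π²) = 1.44458 × 10^32 m³
a = (a³)^(1/3) = 5.24703 × 10^10 m ≈ 5.247 × 10^10 m

Final answer: 5.247 × 10^10 m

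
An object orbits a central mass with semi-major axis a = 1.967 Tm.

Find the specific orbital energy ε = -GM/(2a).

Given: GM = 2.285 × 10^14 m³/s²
a = 1.967 Tm = 1.967 × 10^12 m
GM = 2.285 × 10^14 m³/s²
2a = 3.934 × 10^12 m
ε = −GM/(2a) = -58.0834 J/kg ≈ -58.08 J/kg

Final answer: -58.08 J/kg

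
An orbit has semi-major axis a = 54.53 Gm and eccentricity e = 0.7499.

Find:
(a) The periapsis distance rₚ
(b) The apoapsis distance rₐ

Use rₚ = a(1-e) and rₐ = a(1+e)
a = 54.53 Gm = 5.453 × 10^10 m
e = 0.7499:  1 − e = 0.2501,  1 + e = 1.7499
(a) rₚ = a(1 − e) = 5.453 × 10^10 m × 0.2501 = 1.3638 × 10^10 m ≈ 13.64 Gm
(b) rₐ = a(1 + e) = 5.453 × 10^10 m × 1.7499 = 9.5422 × 10^10 m ≈ 95.42 Gm

Final answer:
(a) rₚ = 13.64 Gm
(b) rₐ = 95.42 Gm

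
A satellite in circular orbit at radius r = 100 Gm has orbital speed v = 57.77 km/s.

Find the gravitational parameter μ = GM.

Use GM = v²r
r = 100 Gm = 1 × 10^11 m
v = 57.77 km/s = 57770 m/s
v² = 3.33737 × 10^9 m²/s²
GM = v²r = 3.33737 × 10^9 × 1 × 10^11 = 3.33737 × 10^20 m³/s²
GM ≈ 3.337 × 10^20 m³/s²

Final answer: GM = 3.337 × 10^20 m³/s²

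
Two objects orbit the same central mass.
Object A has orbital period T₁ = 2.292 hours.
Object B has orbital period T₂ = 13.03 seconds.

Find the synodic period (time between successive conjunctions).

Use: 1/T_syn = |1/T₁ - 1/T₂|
T₁ = 2.292 hours = 8251.2 s
T₂ = 13.03 seconds
1/T₁ = 0.000121194 s⁻¹
1/T₂ = 0.076746 s⁻¹
|1/T₁ − 1/T₂| = 0.0766248 s⁻¹
T_syn = 1 / |1/T₁ − 1/T₂| = 13.0506 s ≈ 13.05 seconds

Final answer: T_syn = 13.05 seconds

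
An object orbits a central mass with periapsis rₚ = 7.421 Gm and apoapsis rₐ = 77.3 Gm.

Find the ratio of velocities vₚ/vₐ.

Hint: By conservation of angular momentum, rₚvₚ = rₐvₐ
rₚ = 7.421 Gm = 7.421 × 10^9 m
rₐ = 77.3 Gm = 7.73 × 10^10 m
rₚvₚ = rₐvₐ  ⇒  vₚ/vₐ = rₐ/rₚ
vₚ/vₐ = (7.73 × 10^10) / (7.421 × 10^9) = 10.4164

Final answer: vₚ/vₐ = 10.42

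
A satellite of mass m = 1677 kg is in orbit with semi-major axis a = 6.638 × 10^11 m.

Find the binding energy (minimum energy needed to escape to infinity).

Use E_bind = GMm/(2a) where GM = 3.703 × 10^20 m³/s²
a = 6.638 × 10^11 m
GM = 3.703 × 10^20 m³/s²
m = 1677 kg
GMm = 3.703 × 10^20 × 1677 = 6.20993 × 10^23 m³·kg/s²
2a = 1.3276 × 10^12 m
E_bind = GMm/(2a) = 4.67756 × 10^11 J ≈ 467.8 GJ

Final answer: 467.8 GJ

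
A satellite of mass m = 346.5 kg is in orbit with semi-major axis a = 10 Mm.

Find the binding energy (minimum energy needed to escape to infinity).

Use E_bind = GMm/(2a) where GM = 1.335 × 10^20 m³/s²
a = 10 Mm = 1 × 10^7 m
GM = 1.335 × 10^20 m³/s²
m = 346.5 kg
GMm = 1.335 × 10^20 × 346.5 = 4.62577 × 10^22 m³·kg/s²
2a = 2 × 10^7 m
E_bind = GMm/(2a) = 2.31289 × 10^15 J ≈ 2.313 PJ

Final answer: 2.313 PJ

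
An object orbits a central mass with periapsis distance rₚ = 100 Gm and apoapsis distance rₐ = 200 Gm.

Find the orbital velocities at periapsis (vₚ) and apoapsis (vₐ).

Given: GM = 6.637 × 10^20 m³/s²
rₚ = 100 Gm = 1 × 10^11 m
rₐ = 200 Gm = 2 × 10^11 m
GM = 6.637 × 10^20 m³/s²
a = (rₚ + rₐ)/2 = 1.5 × 10^11 m
Vis-viva: v² = GM (2/r − 1/a)
vₚ² = 6.637 × 10^20 × (2 × 10^-11 − 6.66667 × 10^-12) = 8.84933 × 10^9 m²/s²
vₚ = 94070.9 m/s ≈ 94.07 km/s
vₐ² = 6.637 × 10^20 × (1 × 10^-11 − 6.66667 × 10^-12) = 2.21233 × 10^9 m²/s²
vₐ = 47035.4 m/s ≈ 47.04 km/s

Final answer: vₚ = 94.07 km/s, vₐ = 47.04 km/s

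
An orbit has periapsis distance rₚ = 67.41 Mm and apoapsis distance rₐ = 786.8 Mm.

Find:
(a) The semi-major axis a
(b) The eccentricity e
rₚ = 67.41 Mm = 6.741 × 10^7 m
rₐ = 786.8 Mm = 7.868 × 10^8 m
(a) a = (rₚ + rₐ)/2 = 4.27105 × 10^8 m ≈ 427.1 Mm
(b) e = (rₐ − rₚ)/(rₐ + rₚ) = (7.1939 × 10^8) / (8.5421 × 10^8) = 0.84217

Final answer:
(a) a = 427.1 Mm
(b) e = 0.8422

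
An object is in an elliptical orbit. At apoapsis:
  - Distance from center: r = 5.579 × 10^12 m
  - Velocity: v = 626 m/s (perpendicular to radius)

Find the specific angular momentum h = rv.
r = 5.579 × 10^12 m
v = 626 m/s
h = rv = 5.579 × 10^12 × 626 = 3.49245 × 10^15 m²/s ≈ 3.492 × 10^15 m²/s

Final answer: h = 3.492 × 10^15 m²/s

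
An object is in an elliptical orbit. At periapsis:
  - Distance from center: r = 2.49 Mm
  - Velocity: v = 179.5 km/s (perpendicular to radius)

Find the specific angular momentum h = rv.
r = 2.49 Mm = 2.49 × 10^6 m
v = 179.5 km/s = 179500 m/s
h = rv = 2.49 × 10^6 × 179500 = 4.46955 × 10^11 m²/s ≈ 4.47 × 10^11 m²/s

Final answer: h = 4.47 × 10^11 m²/s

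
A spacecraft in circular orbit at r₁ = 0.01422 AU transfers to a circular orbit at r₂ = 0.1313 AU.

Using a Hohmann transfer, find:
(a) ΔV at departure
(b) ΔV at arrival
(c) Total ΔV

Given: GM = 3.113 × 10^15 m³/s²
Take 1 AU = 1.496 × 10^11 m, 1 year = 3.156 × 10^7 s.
r₁ = 0.01422 AU = 2.12731 × 10^9 m
r₂ = 0.1313 AU = 1.96425 × 10^10 m
GM = 3.113 × 10^15 m³/s²
Transfer ellipse: a_t = (r₁ + r₂)/2 = 1.08849 × 10^10 m
Circular speed at r₁: v₁ = √(GM/r₁) = 1209.69 m/s
Transfer speed at r₁ (periapsis): v₁ₜ = √(GM(2/r₁ − 1/a_t)) = 1625.02 m/s
(a) ΔV₁ = v₁ₜ − v₁ = 415.335 m/s ≈ 415.3 m/s
Circular speed at r₂: v₂ = √(GM/r₂) = 398.099 m/s
Transfer speed at r₂ (apoapsis): v₂ₜ = √(GM(2/r₂ − 1/a_t)) = 175.993 m/s
(b) ΔV₂ = v₂ − v₂ₜ = 222.107 m/s ≈ 222.1 m/s
(c) ΔV_total = ΔV₁ + ΔV₂ = 637.442 m/s ≈ 0.1345 AU/year

Final answer:
(a) ΔV₁ = 415.3 m/s
(b) ΔV₂ = 222.1 m/s
(c) ΔV_total = 0.1345 AU/year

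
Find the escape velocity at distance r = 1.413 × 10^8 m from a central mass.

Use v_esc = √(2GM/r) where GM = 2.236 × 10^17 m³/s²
r = 1.413 × 10^8 m
GM = 2.236 × 10^17 m³/s²
2GM/r = 2 × (2.236 × 10^17) / (1.413 × 10^8) = 3.1649 × 10^9 m²/s²
v_esc = √(2GM/r) = 56257.4 m/s ≈ 56.26 km/s

Final answer: 56.26 km/s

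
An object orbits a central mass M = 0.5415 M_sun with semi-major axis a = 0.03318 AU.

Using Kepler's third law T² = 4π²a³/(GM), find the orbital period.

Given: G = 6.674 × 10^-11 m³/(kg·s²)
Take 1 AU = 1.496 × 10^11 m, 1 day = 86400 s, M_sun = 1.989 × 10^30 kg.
M = 0.5415 M_sun = 1.07704 × 10^30 kg
GM = G × M = 6.674 × 10^-11 × 1.07704 × 10^30 = 7.18819 × 10^19 m³/s²
a = 0.03318 AU = 4.96373 × 10^9 m
a³ = 1.22299 × 10^29 m³
T = 2π √(a³/GM) = 2π √((1.22299 × 10^29) / (7.18819 × 10^19)) = 2π × 41247.9 s
T = 259168 s ≈ 3 days

Final answer: 3 days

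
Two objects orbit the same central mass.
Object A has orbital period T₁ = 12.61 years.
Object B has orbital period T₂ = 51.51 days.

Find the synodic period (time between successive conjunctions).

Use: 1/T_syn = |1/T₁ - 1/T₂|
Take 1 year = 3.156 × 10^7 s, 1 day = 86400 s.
T₁ = 12.61 years = 3.97972 × 10^8 s
T₂ = 51.51 days = 4.45046 × 10^6 s
1/T₁ = 2.51274 × 10^-9 s⁻¹
1/T₂ = 2.24696 × 10^-7 s⁻¹
|1/T₁ − 1/T₂| = 2.22183 × 10^-7 s⁻¹
T_syn = 1 / |1/T₁ − 1/T₂| = 4.5008 × 10^6 s ≈ 52.09 days

Final answer: T_syn = 52.09 days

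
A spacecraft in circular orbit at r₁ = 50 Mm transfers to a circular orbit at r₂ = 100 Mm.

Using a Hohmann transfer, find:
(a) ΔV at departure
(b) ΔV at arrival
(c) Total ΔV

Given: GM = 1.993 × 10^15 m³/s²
r₁ = 50 Mm = 5 × 10^7 m
r₂ = 100 Mm = 1 × 10^8 m
GM = 1.993 × 10^15 m³/s²
Transfer ellipse: a_t = (r₁ + r₂)/2 = 7.5 × 10^7 m
Circular speed at r₁: v₁ = √(GM/r₁) = 6313.48 m/s
Transfer speed at r₁ (periapsis): v₁ₜ = √(GM(2/r₁ − 1/a_t)) = 7290.18 m/s
(a) ΔV₁ = v₁ₜ − v₁ = 976.698 m/s ≈ 976.7 m/s
Circular speed at r₂: v₂ = √(GM/r₂) = 4464.3 m/s
Transfer speed at r₂ (apoapsis): v₂ₜ = √(GM(2/r₂ − 1/a_t)) = 3645.09 m/s
(b) ΔV₂ = v₂ − v₂ₜ = 819.215 m/s ≈ 819.2 m/s
(c) ΔV_total = ΔV₁ + ΔV₂ = 1795.91 m/s ≈ 1.796 km/s

Final answer:
(a) ΔV₁ = 976.7 m/s
(b) ΔV₂ = 819.2 m/s
(c) ΔV_total = 1.796 km/s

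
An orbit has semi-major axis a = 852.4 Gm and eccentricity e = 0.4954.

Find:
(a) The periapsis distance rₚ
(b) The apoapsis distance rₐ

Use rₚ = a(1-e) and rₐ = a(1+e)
a = 852.4 Gm = 8.524 × 10^11 m
e = 0.4954:  1 − e = 0.5046,  1 + e = 1.4954
(a) rₚ = a(1 − e) = 8.524 × 10^11 m × 0.5046 = 4.30121 × 10^11 m ≈ 430.1 Gm
(b) rₐ = a(1 + e) = 8.524 × 10^11 m × 1.4954 = 1.27468 × 10^12 m ≈ 1.275 Tm

Final answer:
(a) rₚ = 430.1 Gm
(b) rₐ = 1.275 Tm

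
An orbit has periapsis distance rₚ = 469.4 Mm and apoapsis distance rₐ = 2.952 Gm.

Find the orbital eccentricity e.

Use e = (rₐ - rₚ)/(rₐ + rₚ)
rₚ = 469.4 Mm = 4.694 × 10^8 m
rₐ = 2.952 Gm = 2.952 × 10^9 m
rₐ − rₚ = 2.4826 × 10^9 m
rₐ + rₚ = 3.4214 × 10^9 m
e = (rₐ − rₚ)/(rₐ + rₚ) = 0.725609

Final answer: e = 0.7256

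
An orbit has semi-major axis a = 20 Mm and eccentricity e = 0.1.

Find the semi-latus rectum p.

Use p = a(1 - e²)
a = 20 Mm = 2 × 10^7 m
e = 0.1,  e² = 0.01,  1 − e² = 0.99
p = a(1 − e²) = 2 × 10^7 m × 0.99 = 1.98 × 10^7 m ≈ 19.8 Mm

Final answer: p = 19.8 Mm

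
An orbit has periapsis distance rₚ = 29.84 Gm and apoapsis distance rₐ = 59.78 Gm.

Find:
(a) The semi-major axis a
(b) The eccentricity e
rₚ = 29.84 Gm = 2.984 × 10^10 m
rₐ = 59.78 Gm = 5.978 × 10^10 m
(a) a = (rₚ + rₐ)/2 = 4.481 × 10^10 m ≈ 44.81 Gm
(b) e = (rₐ − rₚ)/(rₐ + rₚ) = (2.994 × 10^10) / (8.962 × 10^10) = 0.334077

Final answer:
(a) a = 44.81 Gm
(b) e = 0.3341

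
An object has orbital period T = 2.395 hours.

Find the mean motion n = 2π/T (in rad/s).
T = 2.395 hours = 8622 s
n = 2π / 8622 s = 0.000728739 rad/s ≈ 0.0007287 rad/s

Final answer: n = 0.0007287 rad/s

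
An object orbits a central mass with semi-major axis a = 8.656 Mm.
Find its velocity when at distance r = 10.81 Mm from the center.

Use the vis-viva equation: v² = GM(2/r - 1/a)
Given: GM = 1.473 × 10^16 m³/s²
a = 8.656 Mm = 8.656 × 10^6 m
r = 10.81 Mm = 1.081 × 10^7 m
GM = 1.473 × 10^16 m³/s²
2/r − 1/a = 1.85014 × 10^-7 − 1.15527 × 10^-7 = 6.94871 × 10^-8 m⁻¹
v² = GM (2/r − 1/a) = 1.02354 × 10^9 m²/s²
v = 31992.9 m/s ≈ 31.99 km/s

Final answer: 31.99 km/s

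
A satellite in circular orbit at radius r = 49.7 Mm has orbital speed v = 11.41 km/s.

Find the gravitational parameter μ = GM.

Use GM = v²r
r = 49.7 Mm = 4.97 × 10^7 m
v = 11.41 km/s = 11410 m/s
v² = 1.30188 × 10^8 m²/s²
GM = v²r = 1.30188 × 10^8 × 4.97 × 10^7 = 6.47035 × 10^15 m³/s²
GM ≈ 6.47 × 10^15 m³/s²

Final answer: GM = 6.47 × 10^15 m³/s²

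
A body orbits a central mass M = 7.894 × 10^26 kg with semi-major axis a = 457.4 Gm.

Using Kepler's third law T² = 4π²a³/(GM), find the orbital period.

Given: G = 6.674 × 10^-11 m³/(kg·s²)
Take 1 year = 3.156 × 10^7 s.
M = 7.894 × 10^26 kg
GM = G × M = 6.674 × 10^-11 × 7.894 × 10^26 = 5.26846 × 10^16 m³/s²
a = 457.4 Gm = 4.574 × 10^11 m
a³ = 9.56948 × 10^34 m³
T = 2π √(a³/GM) = 2π √((9.56948 × 10^34) / (5.26846 × 10^16)) = 2π × 1.34773 × 10^9 s
T = 8.46803 × 10^9 s ≈ 268.3 years

Final answer: 268.3 years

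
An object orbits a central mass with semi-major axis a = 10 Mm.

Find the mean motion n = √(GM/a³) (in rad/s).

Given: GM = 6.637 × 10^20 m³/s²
a = 10 Mm = 1 × 10^7 m
GM = 6.637 × 10^20 m³/s²
a³ = 1 × 10^21 m³
GM/a³ = (6.637 × 10^20) / (1 × 10^21) = 0.6637 s⁻²
n = √(GM/a³) = 0.814678 rad/s ≈ 0.8147 rad/s

Final answer: n = 0.8147 rad/s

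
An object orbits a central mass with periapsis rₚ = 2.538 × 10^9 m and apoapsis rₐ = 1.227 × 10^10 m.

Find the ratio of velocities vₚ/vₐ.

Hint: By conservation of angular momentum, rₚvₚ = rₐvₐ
rₚ = 2.538 × 10^9 m
rₐ = 1.227 × 10^10 m
rₚvₚ = rₐvₐ  ⇒  vₚ/vₐ = rₐ/rₚ
vₚ/vₐ = (1.227 × 10^10) / (2.538 × 10^9) = 4.83452

Final answer: vₚ/vₐ = 4.835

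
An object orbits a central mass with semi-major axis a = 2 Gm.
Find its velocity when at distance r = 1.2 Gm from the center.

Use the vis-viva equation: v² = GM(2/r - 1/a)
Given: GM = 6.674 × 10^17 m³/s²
a = 2 Gm = 2 × 10^9 m
r = 1.2 Gm = 1.2 × 10^9 m
GM = 6.674 × 10^17 m³/s²
2/r − 1/a = 1.66667 × 10^-9 − 5 × 10^-10 = 1.16667 × 10^-9 m⁻¹
v² = GM (2/r − 1/a) = 7.78633 × 10^8 m²/s²
v = 27904 m/s ≈ 27.9 km/s

Final answer: 27.9 km/s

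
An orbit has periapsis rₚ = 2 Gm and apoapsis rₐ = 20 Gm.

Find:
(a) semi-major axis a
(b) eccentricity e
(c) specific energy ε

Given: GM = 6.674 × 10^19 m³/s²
rₚ = 2 Gm = 2 × 10^9 m
rₐ = 20 Gm = 2 × 10^10 m
GM = 6.674 × 10^19 m³/s²
a = (rₚ + rₐ)/2 = 1.1 × 10^10 m
e = (rₐ − rₚ)/(rₐ + rₚ) = (1.8 × 10^10) / (2.2 × 10^10) = 0.818182
(a) a = 1.1 × 10^10 m ≈ 11 Gm
(b) e = 0.818182 ≈ 0.8182
(c) 2a = 2.2 × 10^10 m;  ε = −GM/(2a) = -3.03364 × 10^9 J/kg ≈ -3.034 GJ/kg

Final answer:
(a) semi-major axis a = 11 Gm
(b) eccentricity e = 0.8182
(c) specific energy ε = -3.034 GJ/kg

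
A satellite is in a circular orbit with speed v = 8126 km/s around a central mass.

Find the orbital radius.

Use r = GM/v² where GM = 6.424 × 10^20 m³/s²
v = 8126 km/s = 8.126 × 10^6 m/s
GM = 6.424 × 10^20 m³/s²
v² = 6.60319 × 10^13 m²/s²
r = GM/v² = (6.424 × 10^20) / (6.60319 × 10^13) = 9.72863 × 10^6 m ≈ 9.729 Mm

Final answer: 9.729 Mm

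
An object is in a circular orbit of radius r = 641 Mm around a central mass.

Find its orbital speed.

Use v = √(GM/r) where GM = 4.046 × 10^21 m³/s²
r = 641 Mm = 6.41 × 10^8 m
GM = 4.046 × 10^21 m³/s²
GM/r = (4.046 × 10^21) / (6.41 × 10^8) = 6.31201 × 10^12 m²/s²
v = √(GM/r) = 2.51237 × 10^6 m/s ≈ 2512 km/s

Final answer: 2512 km/s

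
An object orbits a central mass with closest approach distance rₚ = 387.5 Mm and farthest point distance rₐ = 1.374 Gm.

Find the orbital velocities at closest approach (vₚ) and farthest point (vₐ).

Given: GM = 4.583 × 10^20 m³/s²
rₚ = 387.5 Mm = 3.875 × 10^8 m
rₐ = 1.374 Gm = 1.374 × 10^9 m
GM = 4.583 × 10^20 m³/s²
a = (rₚ + rₐ)/2 = 8.8075 × 10^8 m
Vis-viva: v² = GM (2/r − 1/a)
vₚ² = 4.583 × 10^20 × (5.16129 × 10^-9 − 1.1354 × 10^-9) = 1.84507 × 10^12 m²/s²
vₚ = 1.35833 × 10^6 m/s ≈ 1358 km/s
vₐ² = 4.583 × 10^20 × (1.4556 × 10^-9 − 1.1354 × 10^-9) = 1.46751 × 10^11 m²/s²
vₐ = 383081 m/s ≈ 383.1 km/s

Final answer: vₚ = 1358 km/s, vₐ = 383.1 km/s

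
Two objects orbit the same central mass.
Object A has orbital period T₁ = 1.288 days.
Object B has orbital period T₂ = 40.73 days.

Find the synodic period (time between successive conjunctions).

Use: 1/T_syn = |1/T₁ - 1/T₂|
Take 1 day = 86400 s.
T₁ = 1.288 days = 111283 s
T₂ = 40.73 days = 3.51907 × 10^6 s
1/T₁ = 8.98608 × 10^-6 s⁻¹
1/T₂ = 2.84166 × 10^-7 s⁻¹
|1/T₁ − 1/T₂| = 8.70192 × 10^-6 s⁻¹
T_syn = 1 / |1/T₁ − 1/T₂| = 114917 s ≈ 1.33 days

Final answer: T_syn = 1.33 days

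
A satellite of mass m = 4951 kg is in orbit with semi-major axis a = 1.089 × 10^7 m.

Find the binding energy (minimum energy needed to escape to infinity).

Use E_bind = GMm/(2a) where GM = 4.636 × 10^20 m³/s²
a = 1.089 × 10^7 m
GM = 4.636 × 10^20 m³/s²
m = 4951 kg
GMm = 4.636 × 10^20 × 4951 = 2.29528 × 10^24 m³·kg/s²
2a = 2.178 × 10^7 m
E_bind = GMm/(2a) = 1.05385 × 10^17 J ≈ 105.4 PJ

Final answer: 105.4 PJ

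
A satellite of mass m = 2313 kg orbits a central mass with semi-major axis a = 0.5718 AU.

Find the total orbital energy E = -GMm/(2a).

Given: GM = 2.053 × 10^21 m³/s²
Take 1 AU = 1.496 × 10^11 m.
a = 0.5718 AU = 8.55413 × 10^10 m
GM = 2.053 × 10^21 m³/s²
2a = 1.71083 × 10^11 m
GMm = 2.053 × 10^21 × 2313 = 4.74859 × 10^24 m³·kg/s²
E = −GMm/(2a) = -2.77561 × 10^13 J ≈ -27.76 TJ

Final answer: -27.76 TJ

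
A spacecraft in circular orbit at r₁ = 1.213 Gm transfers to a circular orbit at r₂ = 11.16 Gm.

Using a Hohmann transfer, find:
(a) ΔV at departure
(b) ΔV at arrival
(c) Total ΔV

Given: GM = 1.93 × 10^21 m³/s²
r₁ = 1.213 Gm = 1.213 × 10^9 m
r₂ = 11.16 Gm = 1.116 × 10^10 m
GM = 1.93 × 10^21 m³/s²
Transfer ellipse: a_t = (r₁ + r₂)/2 = 6.1865 × 10^9 m
Circular speed at r₁: v₁ = √(GM/r₁) = 1.26139 × 10^6 m/s
Transfer speed at r₁ (periapsis): v₁ₜ = √(GM(2/r₁ − 1/a_t)) = 1.69417 × 10^6 m/s
(a) ΔV₁ = v₁ₜ − v₁ = 432787 m/s ≈ 432.8 km/s
Circular speed at r₂: v₂ = √(GM/r₂) = 415859 m/s
Transfer speed at r₂ (apoapsis): v₂ₜ = √(GM(2/r₂ − 1/a_t)) = 184143 m/s
(b) ΔV₂ = v₂ − v₂ₜ = 231717 m/s ≈ 231.7 km/s
(c) ΔV_total = ΔV₁ + ΔV₂ = 664503 m/s ≈ 664.5 km/s

Final answer:
(a) ΔV₁ = 432.8 km/s
(b) ΔV₂ = 231.7 km/s
(c) ΔV_total = 664.5 km/s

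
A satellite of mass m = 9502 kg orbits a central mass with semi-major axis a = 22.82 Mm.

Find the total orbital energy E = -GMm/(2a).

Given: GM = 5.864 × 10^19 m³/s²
a = 22.82 Mm = 2.282 × 10^7 m
GM = 5.864 × 10^19 m³/s²
2a = 4.564 × 10^7 m
GMm = 5.864 × 10^19 × 9502 = 5.57197 × 10^23 m³·kg/s²
E = −GMm/(2a) = -1.22085 × 10^16 J ≈ -12.21 PJ

Final answer: -12.21 PJ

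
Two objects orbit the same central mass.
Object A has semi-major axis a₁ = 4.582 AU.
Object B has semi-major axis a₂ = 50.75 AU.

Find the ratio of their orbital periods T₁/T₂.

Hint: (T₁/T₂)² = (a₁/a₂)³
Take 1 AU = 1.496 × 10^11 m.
a₁ = 4.582 AU = 6.85467 × 10^11 m
a₂ = 50.75 AU = 7.5922 × 10^12 m
a₁/a₂ = 0.0902857
T₁/T₂ = (a₁/a₂)^(3/2) = (0.0902857)^1.5 = 0.0271287

Final answer: T₁/T₂ = 0.02713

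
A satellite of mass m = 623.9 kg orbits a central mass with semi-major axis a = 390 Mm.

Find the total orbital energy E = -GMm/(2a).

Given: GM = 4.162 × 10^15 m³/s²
a = 390 Mm = 3.9 × 10^8 m
GM = 4.162 × 10^15 m³/s²
2a = 7.8 × 10^8 m
GMm = 4.162 × 10^15 × 623.9 = 2.59667 × 10^18 m³·kg/s²
E = −GMm/(2a) = -3.32907 × 10^9 J ≈ -3.329 GJ

Final answer: -3.329 GJ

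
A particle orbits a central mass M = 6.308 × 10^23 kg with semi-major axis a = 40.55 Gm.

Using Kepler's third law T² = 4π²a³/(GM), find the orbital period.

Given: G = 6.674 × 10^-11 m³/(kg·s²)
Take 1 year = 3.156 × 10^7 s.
M = 6.308 × 10^23 kg
GM = G × M = 6.674 × 10^-11 × 6.308 × 10^23 = 4.20996 × 10^13 m³/s²
a = 40.55 Gm = 4.055 × 10^10 m
a³ = 6.66765 × 10^31 m³
T = 2π √(a³/GM) = 2π √((6.66765 × 10^31) / (4.20996 × 10^13)) = 2π × 1.25848 × 10^9 s
T = 7.90728 × 10^9 s ≈ 250.5 years

Final answer: 250.5 years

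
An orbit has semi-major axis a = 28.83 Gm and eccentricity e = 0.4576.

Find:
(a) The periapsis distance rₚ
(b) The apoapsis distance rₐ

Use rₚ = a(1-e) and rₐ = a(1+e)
a = 28.83 Gm = 2.883 × 10^10 m
e = 0.4576:  1 − e = 0.5424,  1 + e = 1.4576
(a) rₚ = a(1 − e) = 2.883 × 10^10 m × 0.5424 = 1.56374 × 10^10 m ≈ 15.64 Gm
(b) rₐ = a(1 + e) = 2.883 × 10^10 m × 1.4576 = 4.20226 × 10^10 m ≈ 42.02 Gm

Final answer:
(a) rₚ = 15.64 Gm
(b) rₐ = 42.02 Gm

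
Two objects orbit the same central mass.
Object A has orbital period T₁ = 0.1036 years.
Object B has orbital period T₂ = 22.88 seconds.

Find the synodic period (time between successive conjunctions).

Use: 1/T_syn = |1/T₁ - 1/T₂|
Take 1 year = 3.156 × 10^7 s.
T₁ = 0.1036 years = 3.26962 × 10^6 s
T₂ = 22.88 seconds
1/T₁ = 3.05846 × 10^-7 s⁻¹
1/T₂ = 0.0437063 s⁻¹
|1/T₁ − 1/T₂| = 0.043706 s⁻¹
T_syn = 1 / |1/T₁ − 1/T₂| = 22.8802 s ≈ 22.88 seconds

Final answer: T_syn = 22.88 seconds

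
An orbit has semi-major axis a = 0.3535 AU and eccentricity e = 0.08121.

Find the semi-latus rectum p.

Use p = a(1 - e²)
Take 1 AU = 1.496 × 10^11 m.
a = 0.3535 AU = 5.28836 × 10^10 m
e = 0.08121,  e² = 0.00659506,  1 − e² = 0.993405
p = a(1 − e²) = 5.28836 × 10^10 m × 0.993405 = 5.25348 × 10^10 m ≈ 0.3512 AU

Final answer: p = 0.3512 AU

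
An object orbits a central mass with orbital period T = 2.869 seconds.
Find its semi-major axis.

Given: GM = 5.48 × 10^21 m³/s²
T = 2.869 seconds
GM = 5.48 × 10^21 m³/s²
Kepler's third law: a³ = GM T² / (4π²)
T² = 8.23116 s²
a³ = (5.48 × 10^21) × 8.23116 / (4π²) = 1.14257 × 10^21 m³
a = (a³)^(1/3) = 1.04543 × 10^7 m ≈ 10.45 Mm

Final answer: 10.45 Mm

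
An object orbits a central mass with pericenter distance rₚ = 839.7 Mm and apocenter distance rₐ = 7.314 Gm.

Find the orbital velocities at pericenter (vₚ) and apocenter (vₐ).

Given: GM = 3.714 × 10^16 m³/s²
rₚ = 839.7 Mm = 8.397 × 10^8 m
rₐ = 7.314 Gm = 7.314 × 10^9 m
GM = 3.714 × 10^16 m³/s²
a = (rₚ + rₐ)/2 = 4.07685 × 10^9 m
Vis-viva: v² = GM (2/r − 1/a)
vₚ² = 3.714 × 10^16 × (2.3818 × 10^-9 − 2.45287 × 10^-10) = 7.93502 × 10^7 m²/s²
vₚ = 8907.87 m/s ≈ 8.908 km/s
vₐ² = 3.714 × 10^16 × (2.73448 × 10^-10 − 2.45287 × 10^-10) = 1.04589 × 10^6 m²/s²
vₐ = 1022.69 m/s ≈ 1.023 km/s

Final answer: vₚ = 8.908 km/s, vₐ = 1.023 km/s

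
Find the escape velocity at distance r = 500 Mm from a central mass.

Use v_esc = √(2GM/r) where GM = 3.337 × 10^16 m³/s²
r = 500 Mm = 5 × 10^8 m
GM = 3.337 × 10^16 m³/s²
2GM/r = 2 × (3.337 × 10^16) / (5 × 10^8) = 1.3348 × 10^8 m²/s²
v_esc = √(2GM/r) = 11553.4 m/s ≈ 11.55 km/s

Final answer: 11.55 km/s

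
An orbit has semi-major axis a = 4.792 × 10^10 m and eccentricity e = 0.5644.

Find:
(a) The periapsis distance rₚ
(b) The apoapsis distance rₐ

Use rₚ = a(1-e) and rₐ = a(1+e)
a = 4.792 × 10^10 m
e = 0.5644:  1 − e = 0.4356,  1 + e = 1.5644
(a) rₚ = a(1 − e) = 4.792 × 10^10 m × 0.4356 = 2.0874 × 10^10 m ≈ 2.087 × 10^10 m
(b) rₐ = a(1 + e) = 4.792 × 10^10 m × 1.5644 = 7.4966 × 10^10 m ≈ 7.497 × 10^10 m

Final answer:
(a) rₚ = 2.087 × 10^10 m
(b) rₐ = 7.497 × 10^10 m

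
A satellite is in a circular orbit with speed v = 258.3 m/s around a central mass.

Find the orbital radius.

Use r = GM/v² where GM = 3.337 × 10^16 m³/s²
v = 258.3 m/s
GM = 3.337 × 10^16 m³/s²
v² = 66718.9 m²/s²
r = GM/v² = (3.337 × 10^16) / 66718.9 = 5.00158 × 10^11 m ≈ 500.2 Gm

Final answer: 500.2 Gm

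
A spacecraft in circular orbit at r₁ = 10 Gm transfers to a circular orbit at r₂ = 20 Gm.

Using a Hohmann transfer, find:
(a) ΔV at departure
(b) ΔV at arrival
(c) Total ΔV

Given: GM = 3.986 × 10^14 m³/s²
r₁ = 10 Gm = 1 × 10^10 m
r₂ = 20 Gm = 2 × 10^10 m
GM = 3.986 × 10^14 m³/s²
Transfer ellipse: a_t = (r₁ + r₂)/2 = 1.5 × 10^10 m
Circular speed at r₁: v₁ = √(GM/r₁) = 199.65 m/s
Transfer speed at r₁ (periapsis): v₁ₜ = √(GM(2/r₁ − 1/a_t)) = 230.536 m/s
(a) ΔV₁ = v₁ₜ − v₁ = 30.8859 m/s ≈ 30.89 m/s
Circular speed at r₂: v₂ = √(GM/r₂) = 141.174 m/s
Transfer speed at r₂ (apoapsis): v₂ₜ = √(GM(2/r₂ − 1/a_t)) = 115.268 m/s
(b) ΔV₂ = v₂ − v₂ₜ = 25.9058 m/s ≈ 25.91 m/s
(c) ΔV_total = ΔV₁ + ΔV₂ = 56.7918 m/s ≈ 56.79 m/s

Final answer:
(a) ΔV₁ = 30.89 m/s
(b) ΔV₂ = 25.91 m/s
(c) ΔV_total = 56.79 m/s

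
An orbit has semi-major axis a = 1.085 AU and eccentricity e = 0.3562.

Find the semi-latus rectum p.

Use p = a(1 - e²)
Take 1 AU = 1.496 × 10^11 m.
a = 1.085 AU = 1.62316 × 10^11 m
e = 0.3562,  e² = 0.126878,  1 − e² = 0.873122
p = a(1 − e²) = 1.62316 × 10^11 m × 0.873122 = 1.41722 × 10^11 m ≈ 0.9473 AU

Final answer: p = 0.9473 AU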